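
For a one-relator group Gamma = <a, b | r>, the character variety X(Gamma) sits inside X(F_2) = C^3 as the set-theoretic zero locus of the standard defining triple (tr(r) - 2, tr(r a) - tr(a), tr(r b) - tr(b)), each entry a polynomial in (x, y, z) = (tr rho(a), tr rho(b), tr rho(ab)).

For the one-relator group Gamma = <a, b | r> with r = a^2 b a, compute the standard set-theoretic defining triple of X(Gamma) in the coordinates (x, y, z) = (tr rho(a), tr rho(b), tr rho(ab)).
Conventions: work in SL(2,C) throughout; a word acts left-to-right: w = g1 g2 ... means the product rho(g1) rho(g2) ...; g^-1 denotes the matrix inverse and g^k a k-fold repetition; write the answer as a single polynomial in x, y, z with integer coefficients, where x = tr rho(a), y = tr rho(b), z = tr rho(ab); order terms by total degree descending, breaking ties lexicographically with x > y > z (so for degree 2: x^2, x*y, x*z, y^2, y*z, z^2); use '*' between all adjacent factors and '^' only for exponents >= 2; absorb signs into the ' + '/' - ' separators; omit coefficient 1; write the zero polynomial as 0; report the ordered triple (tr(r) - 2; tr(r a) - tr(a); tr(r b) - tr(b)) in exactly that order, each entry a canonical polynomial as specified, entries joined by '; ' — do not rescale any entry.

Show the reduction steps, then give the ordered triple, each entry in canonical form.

x^2*z - x*y - z - 2; x^3*z - x^2*y - 2*x*z - x + y; x*z^2 - y*z - x - y

reduce: trace(b a^2) = trace(a) trace(b a) - trace(b)   [square of a] = x*z - y
so trace(a^2 b a) = trace(a) trace(b a^2) - trace(b a)   [square of a] = x^2*z - x*y - z
reduce: trace(a^2 b a^2) = trace(a) trace(a^2 b a) - trace(a^2 b)   [square of a] = x^3*z - x^2*y - 2*x*z + y
trace(b a b a) = trace(b a) trace(b a) - trace(1)   [split at repeated b] = z^2 - 2
trace(b a b) = trace(b) trace(a b) - trace(a) = y*z - x
reduce: trace(a^2 b a b) = trace(a) trace(b a b a) - trace(b a b) = x*z^2 - y*z - x
assemble the triple (trace(r) - 2; trace(r a) - x; trace(r b) - y)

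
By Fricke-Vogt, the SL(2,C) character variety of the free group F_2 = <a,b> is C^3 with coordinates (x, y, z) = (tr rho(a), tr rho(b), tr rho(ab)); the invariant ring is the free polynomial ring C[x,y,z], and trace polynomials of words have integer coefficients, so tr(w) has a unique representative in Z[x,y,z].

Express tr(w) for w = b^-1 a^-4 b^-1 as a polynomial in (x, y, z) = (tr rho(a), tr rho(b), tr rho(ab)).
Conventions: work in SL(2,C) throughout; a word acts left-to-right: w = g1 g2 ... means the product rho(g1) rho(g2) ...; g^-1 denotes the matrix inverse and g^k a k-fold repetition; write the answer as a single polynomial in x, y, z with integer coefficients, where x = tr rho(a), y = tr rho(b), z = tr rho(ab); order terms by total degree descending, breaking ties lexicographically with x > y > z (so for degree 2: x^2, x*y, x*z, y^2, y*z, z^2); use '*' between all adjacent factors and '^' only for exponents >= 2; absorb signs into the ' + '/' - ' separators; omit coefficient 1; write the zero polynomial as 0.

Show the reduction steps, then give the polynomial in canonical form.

tr(a^-1) = tr(a) = x
tr(a^-1 b) = tr(b) tr(a) - tr(b a) = x*y - z
tr(a^-1 b^-1) = tr(a^-1) tr(b) - tr(a^-1 b) = z
tr(a^-2 b^-1) = tr(a^-1 b^-1) tr(a) - tr(a^-1 b^-1 a) = x*z - y
tr(a^-2) = tr(a^-1) tr(a) - tr(1) = x^2 - 2
tr(a^-2 b^-2) = tr(a^-2 b^-1) tr(b) - tr(a^-2) = x*y*z - x^2 - y^2 + 2
tr(a^-1 b^-2) = tr(b^-1 a^-1) tr(b) - tr(b^-1 a^-1 b) = y*z - x
tr(a^-3 b^-2) = tr(a^-2 b^-2) tr(a) - tr(a^-2 b^-2 a) = x^2*y*z - x^3 - x*y^2 - y*z + 3*x
tr(b^-1 a^-4 b^-1) = tr(a^-3 b^-2) tr(a) - tr(a^-3 b^-2 a) = x^3*y*z - x^4 - x^2*y^2 - 2*x*y*z + 4*x^2 + y^2 - 2

x^3*y*z - x^4 - x^2*y^2 - 2*x*y*z + 4*x^2 + y^2 - 2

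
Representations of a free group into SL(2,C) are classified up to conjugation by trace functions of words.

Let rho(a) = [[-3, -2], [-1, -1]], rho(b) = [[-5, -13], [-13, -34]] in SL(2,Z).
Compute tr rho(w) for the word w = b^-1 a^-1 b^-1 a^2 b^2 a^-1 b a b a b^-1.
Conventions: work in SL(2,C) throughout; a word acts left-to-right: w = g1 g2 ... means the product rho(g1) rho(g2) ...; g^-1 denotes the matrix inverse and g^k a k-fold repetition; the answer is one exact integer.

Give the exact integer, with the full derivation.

-14225340981502

rho(b^-1) = [[-34, 13], [13, -5]]
... * rho(a^-1) = [[-1, 2], [1, -3]]  ->  [[47, -107], [-18, 41]]
... * rho(b^-1) = [[-34, 13], [13, -5]]  ->  [[-2989, 1146], [1145, -439]]
... * rho(a) = [[-3, -2], [-1, -1]]  ->  [[7821, 4832], [-2996, -1851]]
... * rho(a) = [[-3, -2], [-1, -1]]  ->  [[-28295, -20474], [10839, 7843]]
... * rho(b) = [[-5, -13], [-13, -34]]  ->  [[407637, 1063951], [-156154, -407569]]
... * rho(b) = [[-5, -13], [-13, -34]]  ->  [[-15869548, -41473615], [6079167, 15887348]]
... * rho(a^-1) = [[-1, 2], [1, -3]]  ->  [[-25604067, 92681749], [9808181, -35503710]]
... * rho(b) = [[-5, -13], [-13, -34]]  ->  [[-1076842402, -2818326595], [412507325, 1079619787]]
... * rho(a) = [[-3, -2], [-1, -1]]  ->  [[6048853801, 4972011399], [-2317141762, -1904634437]]
... * rho(b) = [[-5, -13], [-13, -34]]  ->  [[-94880417192, -247683486979], [36345956491, 94880413764]]
... * rho(a) = [[-3, -2], [-1, -1]]  ->  [[532324738555, 437444321363], [-203918283237, -167572326746]]
... * rho(b^-1) = [[-34, 13], [13, -5]]  ->  [[-12412264933151, 4732999994400], [4754781382360, -1813076048351]]
tr = -12412264933151 + -1813076048351 = -14225340981502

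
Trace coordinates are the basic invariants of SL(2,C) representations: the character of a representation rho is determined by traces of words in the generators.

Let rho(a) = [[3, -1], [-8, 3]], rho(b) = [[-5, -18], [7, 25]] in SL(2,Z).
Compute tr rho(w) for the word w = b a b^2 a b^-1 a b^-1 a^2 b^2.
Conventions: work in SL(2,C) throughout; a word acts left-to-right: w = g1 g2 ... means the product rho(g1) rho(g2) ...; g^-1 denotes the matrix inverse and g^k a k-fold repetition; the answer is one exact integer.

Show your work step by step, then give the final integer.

rho(b) = [[-5, -18], [7, 25]]
... * rho(a) = [[3, -1], [-8, 3]]  ->  [[129, -49], [-179, 68]]
... * rho(b) = [[-5, -18], [7, 25]]  ->  [[-988, -3547], [1371, 4922]]
... * rho(b) = [[-5, -18], [7, 25]]  ->  [[-19889, -70891], [27599, 98372]]
... * rho(a) = [[3, -1], [-8, 3]]  ->  [[507461, -192784], [-704179, 267517]]
... * rho(b^-1) = [[25, 18], [-7, -5]]  ->  [[14036013, 10098218], [-19477094, -14012807]]
... * rho(a) = [[3, -1], [-8, 3]]  ->  [[-38677705, 16258641], [53671174, -22561327]]
... * rho(b^-1) = [[25, 18], [-7, -5]]  ->  [[-1080753112, -777491895], [1499708639, 1078887767]]
... * rho(a) = [[3, -1], [-8, 3]]  ->  [[2977675824, -1251722573], [-4131976219, 1736954662]]
... * rho(a) = [[3, -1], [-8, 3]]  ->  [[18946808056, -6732843543], [-26291565953, 9342840205]]
... * rho(b) = [[-5, -18], [7, 25]]  ->  [[-141863945081, -509363633583], [196857711200, 706819192279]]
... * rho(b) = [[-5, -18], [7, 25]]  ->  [[-2856225709676, -10180539828117], [3963445789953, 14127041005375]]
tr = -2856225709676 + 14127041005375 = 11270815295699

11270815295699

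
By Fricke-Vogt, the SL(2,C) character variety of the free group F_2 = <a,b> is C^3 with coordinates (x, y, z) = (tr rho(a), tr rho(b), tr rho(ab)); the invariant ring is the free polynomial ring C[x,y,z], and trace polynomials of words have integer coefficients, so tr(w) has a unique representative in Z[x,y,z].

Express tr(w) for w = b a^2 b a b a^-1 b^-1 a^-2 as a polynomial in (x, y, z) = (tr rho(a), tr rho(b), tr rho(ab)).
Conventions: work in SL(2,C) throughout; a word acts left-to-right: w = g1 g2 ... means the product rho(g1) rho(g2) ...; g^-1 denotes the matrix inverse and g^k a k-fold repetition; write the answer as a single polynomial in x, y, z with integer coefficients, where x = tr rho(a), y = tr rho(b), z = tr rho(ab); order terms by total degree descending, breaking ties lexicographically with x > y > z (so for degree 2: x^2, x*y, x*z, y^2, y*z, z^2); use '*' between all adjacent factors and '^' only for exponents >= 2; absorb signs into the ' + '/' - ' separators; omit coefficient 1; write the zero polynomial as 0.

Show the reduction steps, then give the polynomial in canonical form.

so trace(a^2 b) = trace(a)*trace(b a) - trace(b)  (reduce the a square) = x*z - y
trace(a^2) = trace(a)*trace(a) - trace(1)  (reduce the a square) = x^2 - 2
trace(b a^2 b) = trace(b)*trace(a^2 b) - trace(a^2)  (reduce the b square) = x*y*z - x^2 - y^2 + 2
reduce: trace(b a b a) = trace(b a)*trace(b a) - trace(1)  (split on b) = z^2 - 2
so trace(b a b) = trace(b)*trace(a b) - trace(a)  (reduce the b square) = y*z - x
reduce: trace(b a b a^2) = trace(a)*trace(b a b a) - trace(b a b)  (reduce the a square) = x*z^2 - y*z - x
so trace(a^2 b a b a) = trace(a)*trace(b a b a^2) - trace(b a b a)  (reduce the a square) = x^2*z^2 - x*y*z - x^2 - z^2 + 2
reduce: trace(b a b a b a) = trace(b a b a)*trace(b a) - trace(a b)  (split on b) = z^3 - 3*z
trace(b a b a b) = trace(b)*trace(a b a b) - trace(a b a)  (reduce the b square) = y*z^2 - x*z - y
so trace(b a b a^2 b a) = trace(a)*trace(b a b a b a) - trace(b a b a b)  (reduce the a square) = x*z^3 - y*z^2 - 2*x*z + y
trace(a b a^2) = trace(a)*trace(a b a) - trace(a b)  (reduce the a square) = x^2*z - x*y - z
trace(b a b a^2 b) = trace(b)*trace(a b a^2 b) - trace(a b a^2)  (reduce the b square) = x*y*z^2 - x^2*z - y^2*z + z
trace(a b a^2 b a b a) = trace(a)*trace(b a b a^2 b a) - trace(b a b a^2 b)  (reduce the a square) = x^2*z^3 - 2*x*y*z^2 - x^2*z + y^2*z + x*y - z
so trace(b a b a b a b a) = trace(b a)*trace(b a b a b a) - trace(b^-1 a^-1 b^-1 a^-1)  (split on b) = z^4 - 4*z^2 + 2
so trace(b a b a b a b) = trace(b)*trace(a b a b a b) - trace(a b a b a)  (reduce the b square) = y*z^3 - x*z^2 - 2*y*z + x
trace(a b a^2 b a b a b) = trace(a)*trace(b a b a b a b a) - trace(b a b a b a b)  (reduce the a square) = x*z^4 - y*z^3 - 3*x*z^2 + 2*y*z + x
trace(b a^2 b a b a b^-1 a) = trace(a b a^2 b a b a)*trace(b) - trace(a b a^2 b a b a b)  (eliminate b^-1) = x^2*y*z^3 - 2*x*y^2*z^2 - x*z^4 - x^2*y*z + y^3*z + y*z^3 + x*y^2 + 3*x*z^2 - 3*y*z - x
trace(b^-1 a^-1 b a^2 b a b a) = trace(b a^2 b a b a b^-1)*trace(a) - trace(b a^2 b a b a b^-1 a)  (eliminate a^-1) = -x^2*y*z^3 + x^3*z^2 + 2*x*y^2*z^2 + x*z^4 - y^3*z - y*z^3 - x^3 - x*y^2 - 4*x*z^2 + 3*y*z + 3*x
trace(b a^2 b a b a^-1 b^-1 a^-1) = trace(b^-1 a^-1 b a^2 b a b)*trace(a) - trace(b^-1 a^-1 b a^2 b a b a)  (eliminate a^-1) = x^2*y*z^3 - x^3*z^2 - 2*x*y^2*z^2 - x*z^4 + x^2*y*z + y^3*z + y*z^3 + 4*x*z^2 - 3*y*z - x
so trace(b a^2 b a b a^-1 b^-1 a^-2) = trace(b a^2 b a b a^-1 b^-1 a^-1)*trace(a) - trace(b a^2 b a b a^-1 b^-1)  (eliminate a^-1) = x^3*y*z^3 - x^4*z^2 - 2*x^2*y^2*z^2 - x^2*z^4 + x^3*y*z + x*y^3*z + x*y*z^3 + 4*x^2*z^2 - 3*x*y*z - x^2 - z^2 + 2

x^3*y*z^3 - x^4*z^2 - 2*x^2*y^2*z^2 - x^2*z^4 + x^3*y*z + x*y^3*z + x*y*z^3 + 4*x^2*z^2 - 3*x*y*z - x^2 - z^2 + 2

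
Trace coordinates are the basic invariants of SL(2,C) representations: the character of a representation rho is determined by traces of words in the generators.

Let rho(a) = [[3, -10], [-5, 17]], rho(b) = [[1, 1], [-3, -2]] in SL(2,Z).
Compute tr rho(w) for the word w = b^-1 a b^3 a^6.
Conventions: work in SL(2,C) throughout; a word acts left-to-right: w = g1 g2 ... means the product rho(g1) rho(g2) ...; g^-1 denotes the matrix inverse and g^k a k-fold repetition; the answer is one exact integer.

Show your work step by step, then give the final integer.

-881665526

rho(b^-1) = [[-2, -1], [3, 1]]
... * rho(a) = [[3, -10], [-5, 17]]  ->  [[-1, 3], [4, -13]]
... * rho(b) = [[1, 1], [-3, -2]]  ->  [[-10, -7], [43, 30]]
... * rho(b) = [[1, 1], [-3, -2]]  ->  [[11, 4], [-47, -17]]
... * rho(b) = [[1, 1], [-3, -2]]  ->  [[-1, 3], [4, -13]]
... * rho(a) = [[3, -10], [-5, 17]]  ->  [[-18, 61], [77, -261]]
... * rho(a) = [[3, -10], [-5, 17]]  ->  [[-359, 1217], [1536, -5207]]
... * rho(a) = [[3, -10], [-5, 17]]  ->  [[-7162, 24279], [30643, -103879]]
... * rho(a) = [[3, -10], [-5, 17]]  ->  [[-142881, 484363], [611324, -2072373]]
... * rho(a) = [[3, -10], [-5, 17]]  ->  [[-2850458, 9662981], [12195837, -41343581]]
... * rho(a) = [[3, -10], [-5, 17]]  ->  [[-56866279, 192775257], [243305416, -824799247]]
tr = -56866279 + -824799247 = -881665526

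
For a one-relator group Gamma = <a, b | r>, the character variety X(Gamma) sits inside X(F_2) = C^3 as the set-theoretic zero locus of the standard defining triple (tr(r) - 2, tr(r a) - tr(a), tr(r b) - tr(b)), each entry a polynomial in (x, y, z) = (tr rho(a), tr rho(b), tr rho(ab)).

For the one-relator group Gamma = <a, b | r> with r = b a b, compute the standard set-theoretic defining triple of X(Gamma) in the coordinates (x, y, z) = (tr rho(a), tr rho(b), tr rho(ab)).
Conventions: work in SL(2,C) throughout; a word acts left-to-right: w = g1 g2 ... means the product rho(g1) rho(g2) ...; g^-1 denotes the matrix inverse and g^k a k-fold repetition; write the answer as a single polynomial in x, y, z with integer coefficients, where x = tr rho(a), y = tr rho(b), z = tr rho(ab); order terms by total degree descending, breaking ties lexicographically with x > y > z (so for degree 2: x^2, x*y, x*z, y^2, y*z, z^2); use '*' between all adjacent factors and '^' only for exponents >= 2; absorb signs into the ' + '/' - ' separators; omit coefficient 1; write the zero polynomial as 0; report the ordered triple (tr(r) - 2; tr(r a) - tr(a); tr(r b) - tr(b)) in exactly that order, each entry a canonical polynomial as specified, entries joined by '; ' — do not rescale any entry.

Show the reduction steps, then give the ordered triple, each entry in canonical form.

y*z - x - 2; z^2 - x - 2; y^2*z - x*y - y - z

tr(b a b) = tr(b) * tr(a b) - tr(a) = y*z - x
tr(b a b a) = tr(a b) * tr(a b) - tr(1)   [split at a repeated a] = z^2 - 2
tr(b a b^2) = tr(b) * tr(b a b) - tr(b a) = y^2*z - x*y - z
assemble the triple (tr(r) - 2; tr(r a) - x; tr(r b) - y)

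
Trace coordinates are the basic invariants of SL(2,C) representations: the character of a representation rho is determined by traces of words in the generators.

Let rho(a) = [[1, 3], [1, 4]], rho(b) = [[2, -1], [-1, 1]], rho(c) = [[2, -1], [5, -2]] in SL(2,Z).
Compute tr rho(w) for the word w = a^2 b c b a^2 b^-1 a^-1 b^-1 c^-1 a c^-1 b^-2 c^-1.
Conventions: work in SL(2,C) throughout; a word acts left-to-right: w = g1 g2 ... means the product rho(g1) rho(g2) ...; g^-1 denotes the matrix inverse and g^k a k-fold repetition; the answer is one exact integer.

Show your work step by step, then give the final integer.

-4247

rho(a) = [[1, 3], [1, 4]]
... * rho(a) = [[1, 3], [1, 4]]  ->  [[4, 15], [5, 19]]
... * rho(b) = [[2, -1], [-1, 1]]  ->  [[-7, 11], [-9, 14]]
... * rho(c) = [[2, -1], [5, -2]]  ->  [[41, -15], [52, -19]]
... * rho(b) = [[2, -1], [-1, 1]]  ->  [[97, -56], [123, -71]]
... * rho(a) = [[1, 3], [1, 4]]  ->  [[41, 67], [52, 85]]
... * rho(a) = [[1, 3], [1, 4]]  ->  [[108, 391], [137, 496]]
... * rho(b^-1) = [[1, 1], [1, 2]]  ->  [[499, 890], [633, 1129]]
... * rho(a^-1) = [[4, -3], [-1, 1]]  ->  [[1106, -607], [1403, -770]]
... * rho(b^-1) = [[1, 1], [1, 2]]  ->  [[499, -108], [633, -137]]
... * rho(c^-1) = [[-2, 1], [-5, 2]]  ->  [[-458, 283], [-581, 359]]
... * rho(a) = [[1, 3], [1, 4]]  ->  [[-175, -242], [-222, -307]]
... * rho(c^-1) = [[-2, 1], [-5, 2]]  ->  [[1560, -659], [1979, -836]]
... * rho(b^-1) = [[1, 1], [1, 2]]  ->  [[901, 242], [1143, 307]]
... * rho(b^-1) = [[1, 1], [1, 2]]  ->  [[1143, 1385], [1450, 1757]]
... * rho(c^-1) = [[-2, 1], [-5, 2]]  ->  [[-9211, 3913], [-11685, 4964]]
tr = -9211 + 4964 = -4247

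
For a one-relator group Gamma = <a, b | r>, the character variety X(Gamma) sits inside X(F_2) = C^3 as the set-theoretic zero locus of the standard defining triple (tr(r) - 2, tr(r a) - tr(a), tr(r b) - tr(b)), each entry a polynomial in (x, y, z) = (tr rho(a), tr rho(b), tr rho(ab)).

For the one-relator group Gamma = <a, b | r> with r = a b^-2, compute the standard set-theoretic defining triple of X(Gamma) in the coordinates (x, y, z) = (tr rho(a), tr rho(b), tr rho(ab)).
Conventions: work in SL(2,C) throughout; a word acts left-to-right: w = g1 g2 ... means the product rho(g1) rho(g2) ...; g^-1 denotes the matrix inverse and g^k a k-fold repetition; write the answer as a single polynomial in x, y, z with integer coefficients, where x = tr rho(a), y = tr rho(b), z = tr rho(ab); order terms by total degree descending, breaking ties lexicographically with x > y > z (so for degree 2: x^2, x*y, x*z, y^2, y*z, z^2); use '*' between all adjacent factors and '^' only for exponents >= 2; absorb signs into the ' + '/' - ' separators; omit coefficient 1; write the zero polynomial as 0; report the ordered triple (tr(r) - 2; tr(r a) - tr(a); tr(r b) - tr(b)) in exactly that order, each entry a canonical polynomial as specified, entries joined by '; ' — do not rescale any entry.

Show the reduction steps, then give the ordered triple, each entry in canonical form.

reduce: tr(b^-1 a) = tr(a) tr(b) - tr(a b) = x*y - z
tr(a b^-2) = tr(b^-1 a) tr(b) - tr(b^-1 a b) = x*y^2 - y*z - x
tr(a^2) = tr(a) tr(a) - tr(1)   [square of a] = x^2 - 2
reduce: tr(a^2 b) = tr(a) tr(b a) - tr(b)   [square of a] = x*z - y
tr(a^2 b^-1) = tr(a^2) tr(b) - tr(a^2 b)   [inverse elimination on b] = x^2*y - x*z - y
tr(a b^-2 a) = tr(a^2 b^-1) tr(b) - tr(a^2)   [inverse elimination on b] = x^2*y^2 - x*y*z - x^2 - y^2 + 2
assemble the triple (tr(r) - 2; tr(r a) - x; tr(r b) - y)

x*y^2 - y*z - x - 2; x^2*y^2 - x*y*z - x^2 - y^2 - x + 2; x*y - y - z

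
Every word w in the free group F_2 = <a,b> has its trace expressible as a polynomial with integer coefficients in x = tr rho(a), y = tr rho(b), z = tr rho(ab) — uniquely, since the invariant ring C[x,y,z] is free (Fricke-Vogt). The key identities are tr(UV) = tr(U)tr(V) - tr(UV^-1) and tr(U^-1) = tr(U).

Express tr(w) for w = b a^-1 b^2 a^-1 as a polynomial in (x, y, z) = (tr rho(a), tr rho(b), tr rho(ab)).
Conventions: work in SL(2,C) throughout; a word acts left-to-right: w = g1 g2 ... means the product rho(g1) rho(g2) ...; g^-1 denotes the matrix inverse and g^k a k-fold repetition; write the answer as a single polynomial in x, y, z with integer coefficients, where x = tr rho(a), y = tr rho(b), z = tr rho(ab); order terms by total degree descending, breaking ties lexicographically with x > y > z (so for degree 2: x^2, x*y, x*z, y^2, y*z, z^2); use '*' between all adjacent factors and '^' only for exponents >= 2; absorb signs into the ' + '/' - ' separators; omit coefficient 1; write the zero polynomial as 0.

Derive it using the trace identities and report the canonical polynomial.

x^2*y^3 - 2*x*y^2*z - x^2*y + y*z^2 + x*z - y

trace(b^2) = trace(b)*trace(b) - trace(1) = y^2 - 2
trace(b^3) = trace(b)*trace(b^2) - trace(b) = y^3 - 3*y
so trace(a b^2) = trace(b)*trace(a b) - trace(a) = y*z - x
reduce: trace(b^3 a) = trace(b)*trace(a b^2) - trace(a b) = y^2*z - x*y - z
reduce: trace(b a^-1 b^2) = trace(b^3)*trace(a) - trace(b^3 a) = x*y^3 - y^2*z - 2*x*y + z
trace(a b a b) = trace(a b)*trace(a b) - trace(1)   [split at repeated a] = z^2 - 2
trace(a b a) = trace(a)*trace(b a) - trace(b) = x*z - y
so trace(b^2 a b a) = trace(b)*trace(a b a b) - trace(a b a) = y*z^2 - x*z - y
trace(b a^-1 b^2 a) = trace(b^2 a b)*trace(a) - trace(b^2 a b a) = x*y^2*z - x^2*y - y*z^2 + y
so trace(b a^-1 b^2 a^-1) = trace(b a^-1 b^2)*trace(a) - trace(b a^-1 b^2 a) = x^2*y^3 - 2*x*y^2*z - x^2*y + y*z^2 + x*z - y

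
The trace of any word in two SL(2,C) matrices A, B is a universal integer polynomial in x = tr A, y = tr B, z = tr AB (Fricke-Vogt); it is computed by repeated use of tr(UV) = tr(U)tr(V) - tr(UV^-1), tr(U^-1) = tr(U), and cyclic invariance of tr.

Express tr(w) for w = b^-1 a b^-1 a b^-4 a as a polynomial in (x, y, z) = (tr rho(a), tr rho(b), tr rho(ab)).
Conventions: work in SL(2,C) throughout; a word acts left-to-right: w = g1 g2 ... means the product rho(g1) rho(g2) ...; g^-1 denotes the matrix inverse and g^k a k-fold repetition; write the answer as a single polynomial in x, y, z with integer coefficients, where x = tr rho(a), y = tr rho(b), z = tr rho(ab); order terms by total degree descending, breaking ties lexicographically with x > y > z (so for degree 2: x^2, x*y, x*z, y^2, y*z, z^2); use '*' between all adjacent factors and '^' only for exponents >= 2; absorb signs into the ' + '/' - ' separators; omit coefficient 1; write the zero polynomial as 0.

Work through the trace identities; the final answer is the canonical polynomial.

x^3*y^6 - 3*x^2*y^5*z - 3*x^3*y^4 + 3*x*y^4*z^2 + 8*x^2*y^3*z - y^3*z^3 + x^3*y^2 - 2*x*y^4 - 7*x*y^2*z^2 - 2*x^2*y*z + 2*y^3*z + 2*y*z^3 + 6*x*y^2 + x*z^2 - 5*y*z - x

apply: trace(a^2) = trace(a)*trace(a) - trace(1)  (reduce the a square) = x^2 - 2
use: trace(a^3) = trace(a)*trace(a^2) - trace(a)  (reduce the a square) = x^3 - 3*x
trace(a b a) = trace(a)*trace(b a) - trace(b)  (reduce the a square) = x*z - y
trace(a^3 b) = trace(a)*trace(a b a) - trace(a b)  (reduce the a square) = x^2*z - x*y - z
trace(a^2 b^-1 a) = trace(a^3)*trace(b) - trace(a^3 b)  (eliminate b^-1) = x^3*y - x^2*z - 2*x*y + z
apply: trace(b a b a) = trace(b a)*trace(b a) - trace(1)  (split on b) = z^2 - 2
trace(b a b) = trace(b)*trace(a b) - trace(a)  (reduce the b square) = y*z - x
use: trace(a b a^2 b) = trace(a)*trace(b a b a) - trace(b a b)  (reduce the a square) = x*z^2 - y*z - x
apply: trace(a^2 b^-1 a b) = trace(a b a^2)*trace(b) - trace(a b a^2 b)  (eliminate b^-1) = x^2*y*z - x*y^2 - x*z^2 + x
trace(a b^-1 a b^-1 a) = trace(a^2 b^-1 a)*trace(b) - trace(a^2 b^-1 a b)  (eliminate b^-1) = x^3*y^2 - 2*x^2*y*z - x*y^2 + x*z^2 + y*z - x
apply: trace(a b a b a b) = trace(a b a b)*trace(a b) - trace(b a)  (split on a) = z^3 - 3*z
trace(a b^-1 a b a b) = trace(a b a b a)*trace(b) - trace(a b a b a b)  (eliminate b^-1) = x*y*z^2 - y^2*z - z^3 - x*y + 3*z
apply: trace(a b^-1 a b^-1 a b) = trace(a b^-1 a b a)*trace(b) - trace(a b^-1 a b a b)  (eliminate b^-1) = x^2*y^2*z - x*y^3 - 2*x*y*z^2 + y^2*z + z^3 + 2*x*y - 3*z
trace(b^-1 a b^-1 a b^-1 a) = trace(a b^-1 a b^-1 a)*trace(b) - trace(a b^-1 a b^-1 a b)  (eliminate b^-1) = x^3*y^3 - 3*x^2*y^2*z + 3*x*y*z^2 - z^3 - 3*x*y + 3*z
use: trace(b^-2 a b^-1 a b^-1 a) = trace(b^-1 a b^-1 a b^-1 a)*trace(b) - trace(b^-1 a b^-1 a b^-1 a b)  (eliminate b^-1) = x^3*y^4 - 3*x^2*y^3*z - x^3*y^2 + 3*x*y^2*z^2 + 2*x^2*y*z - y*z^3 - 2*x*y^2 - x*z^2 + 2*y*z + x
trace(b^-3 a b^-1 a b^-1 a) = trace(b^-2 a b^-1 a b^-1 a)*trace(b) - trace(b^-2 a b^-1 a b^-1 a b)  (eliminate b^-1) = x^3*y^5 - 3*x^2*y^4*z - 2*x^3*y^3 + 3*x*y^3*z^2 + 5*x^2*y^2*z - y^2*z^3 - 2*x*y^3 - 4*x*y*z^2 + 2*y^2*z + z^3 + 4*x*y - 3*z
trace(b^-1 a b^-1 a b^-4 a) = trace(b^-3 a b^-1 a b^-1 a)*trace(b) - trace(b^-3 a b^-1 a b^-1 a b)  (eliminate b^-1) = x^3*y^6 - 3*x^2*y^5*z - 3*x^3*y^4 + 3*x*y^4*z^2 + 8*x^2*y^3*z - y^3*z^3 + x^3*y^2 - 2*x*y^4 - 7*x*y^2*z^2 - 2*x^2*y*z + 2*y^3*z + 2*y*z^3 + 6*x*y^2 + x*z^2 - 5*y*z - x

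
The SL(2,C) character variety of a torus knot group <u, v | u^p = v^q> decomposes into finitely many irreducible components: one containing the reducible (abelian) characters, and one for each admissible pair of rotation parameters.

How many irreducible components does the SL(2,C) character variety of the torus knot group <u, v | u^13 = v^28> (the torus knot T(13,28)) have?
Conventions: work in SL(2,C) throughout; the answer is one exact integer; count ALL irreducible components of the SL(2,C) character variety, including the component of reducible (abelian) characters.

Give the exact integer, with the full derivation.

163

Gamma = < u, v | u^13 = v^28 > (torus knot T(13,28)); the central element u^13 = v^28 acts as +I or -I in any irreducible SL(2,C) representation.
This locks tr(u) to 2*cos(pi*alpha/13), alpha in 1..12, and tr(v) to 2*cos(pi*beta/28), beta in 1..27, on each component of irreducible characters.
u^13 = (-1)^alpha I and v^28 = (-1)^beta I must agree, so alpha and beta have equal parity.
count pairs: odd alpha (6 choices) x odd beta (14), plus even alpha (6) x even beta (13): 6*14 + 6*13 = 162.
components with irreducible characters: 162; plus the single component of reducible (abelian) characters: total 163.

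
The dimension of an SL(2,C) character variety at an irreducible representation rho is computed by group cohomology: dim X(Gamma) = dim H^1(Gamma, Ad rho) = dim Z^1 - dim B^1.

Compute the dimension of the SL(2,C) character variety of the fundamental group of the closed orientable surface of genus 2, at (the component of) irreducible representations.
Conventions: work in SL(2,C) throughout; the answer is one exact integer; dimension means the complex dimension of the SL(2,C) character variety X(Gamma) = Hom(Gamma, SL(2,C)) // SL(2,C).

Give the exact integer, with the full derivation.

The genus-2 surface group: 2g = 4 generators, one relator prod [a_i, b_i].
A cocycle assigns one sl_2 vector per generator subject to the relator condition d_2(z) = 0: dim of the unconstrained space is 3*2g = 12.
At an irreducible rho, H^2 = coker(d_2) vanishes (Poincare duality: H^2 is dual to H^0 = invariants = 0), so d_2 is surjective onto sl_2 and dim Z^1 = 12 - 3 = 9.
dim B^1 = 3 (coboundaries, injective at irreducible rho).
dim H^1 = 9 - 3 = 6 = dim X.

6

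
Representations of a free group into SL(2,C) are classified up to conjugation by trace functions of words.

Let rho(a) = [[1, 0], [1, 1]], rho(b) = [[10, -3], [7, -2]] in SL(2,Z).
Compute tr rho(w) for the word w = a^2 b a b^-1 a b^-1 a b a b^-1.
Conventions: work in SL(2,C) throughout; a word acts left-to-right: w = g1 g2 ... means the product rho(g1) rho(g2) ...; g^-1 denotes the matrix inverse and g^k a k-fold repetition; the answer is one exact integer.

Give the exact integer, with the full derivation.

rho(a) = [[1, 0], [1, 1]]
... * rho(a) = [[1, 0], [1, 1]]  ->  [[1, 0], [2, 1]]
... * rho(b) = [[10, -3], [7, -2]]  ->  [[10, -3], [27, -8]]
... * rho(a) = [[1, 0], [1, 1]]  ->  [[7, -3], [19, -8]]
... * rho(b^-1) = [[-2, 3], [-7, 10]]  ->  [[7, -9], [18, -23]]
... * rho(a) = [[1, 0], [1, 1]]  ->  [[-2, -9], [-5, -23]]
... * rho(b^-1) = [[-2, 3], [-7, 10]]  ->  [[67, -96], [171, -245]]
... * rho(a) = [[1, 0], [1, 1]]  ->  [[-29, -96], [-74, -245]]
... * rho(b) = [[10, -3], [7, -2]]  ->  [[-962, 279], [-2455, 712]]
... * rho(a) = [[1, 0], [1, 1]]  ->  [[-683, 279], [-1743, 712]]
... * rho(b^-1) = [[-2, 3], [-7, 10]]  ->  [[-587, 741], [-1498, 1891]]
tr = -587 + 1891 = 1304

1304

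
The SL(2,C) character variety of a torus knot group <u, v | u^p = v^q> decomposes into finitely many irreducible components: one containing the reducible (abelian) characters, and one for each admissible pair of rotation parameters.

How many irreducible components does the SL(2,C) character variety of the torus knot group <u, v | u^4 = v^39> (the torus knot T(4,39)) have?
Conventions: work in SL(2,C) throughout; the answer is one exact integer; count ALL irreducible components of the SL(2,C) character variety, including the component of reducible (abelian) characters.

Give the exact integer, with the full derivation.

58

For T(4,39): irreducibility forces the central element u^4 = v^39 to one of +I, -I.
So on each irreducible component the traces are pinned: tr(u) = 2*cos(pi*alpha/4) with 1 <= alpha <= 3, tr(v) = 2*cos(pi*beta/39) with 1 <= beta <= 38.
The two central values (-1)^alpha I and (-1)^beta I must be the same matrix, so alpha and beta share a parity.
Enumerate parity-matched pairs: 2*19 odd-odd plus 1*19 even-even gives 57.
Total: 57 irreducible-character components + 1 reducible (abelian) component = 58.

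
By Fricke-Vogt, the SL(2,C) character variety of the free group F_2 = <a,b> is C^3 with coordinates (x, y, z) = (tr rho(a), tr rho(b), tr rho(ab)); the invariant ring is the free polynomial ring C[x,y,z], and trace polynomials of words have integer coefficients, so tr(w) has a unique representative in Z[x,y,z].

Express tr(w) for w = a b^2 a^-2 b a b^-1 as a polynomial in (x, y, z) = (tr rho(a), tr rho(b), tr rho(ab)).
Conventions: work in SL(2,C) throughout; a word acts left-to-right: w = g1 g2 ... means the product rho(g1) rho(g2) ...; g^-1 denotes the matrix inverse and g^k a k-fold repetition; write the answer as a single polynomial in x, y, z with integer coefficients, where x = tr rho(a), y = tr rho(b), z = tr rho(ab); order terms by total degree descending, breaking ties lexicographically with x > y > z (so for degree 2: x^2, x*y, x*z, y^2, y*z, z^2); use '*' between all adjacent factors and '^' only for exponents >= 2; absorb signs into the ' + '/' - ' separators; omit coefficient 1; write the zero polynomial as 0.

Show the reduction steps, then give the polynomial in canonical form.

x^3*y^3*z - x^4*y^2 - x^2*y^4 - 2*x^2*y^2*z^2 + x^3*y*z + x*y*z^3 + 5*x^2*y^2 + y^4 + y^2*z^2 - 3*x*y*z - x^2 - 4*y^2 - z^2 + 2

tr(a b^2) = tr(b) tr(a b) - tr(a)   [square of b] = y*z - x
apply: tr(b^3 a) = tr(b) tr(a b^2) - tr(a b)   [square of b] = y^2*z - x*y - z
apply: tr(b^2) = tr(b) tr(b) - tr(1)   [square of b] = y^2 - 2
tr(b^3) = tr(b) tr(b^2) - tr(b)   [square of b] = y^3 - 3*y
use: tr(b a^2 b^2) = tr(a) tr(b^3 a) - tr(b^3)   [square of a] = x*y^2*z - x^2*y - y^3 - x*z + 3*y
tr(b a b a) = tr(a b) tr(a b) - tr(1)   [split at a repeated a] = z^2 - 2
use: tr(a b a^2 b) = tr(a) tr(b a b a) - tr(b a b)   [square of a] = x*z^2 - y*z - x
tr(b a^2) = tr(a) tr(b a) - tr(b)   [square of a] = x*z - y
use: tr(a b a^2) = tr(a) tr(b a^2) - tr(b a)   [square of a] = x^2*z - x*y - z
tr(b a^2 b^2 a) = tr(b) tr(a b a^2 b) - tr(a b a^2)   [square of b] = x*y*z^2 - x^2*z - y^2*z + z
tr(a b^2 a^-1 b a) = tr(b a^2 b^2) tr(a) - tr(b a^2 b^2 a)   [inverse elimination on a] = x^2*y^2*z - x^3*y - x*y^3 - x*y*z^2 + y^2*z + 3*x*y - z
use: tr(a b a b^2) = tr(b) tr(a b a b) - tr(a b a)   [square of b] = y*z^2 - x*z - y
apply: tr(b a b a b^2) = tr(b) tr(a b a b^2) - tr(a b a b)   [square of b] = y^2*z^2 - x*y*z - y^2 - z^2 + 2
use: tr(a b a b a b) = tr(a b) tr(a b a b) - tr(a^-1 b^-1)   [split at a repeated a] = z^3 - 3*z
tr(b a b a b^2 a) = tr(b) tr(a b a b a b) - tr(a b a b a)   [square of b] = y*z^3 - x*z^2 - 2*y*z + x
apply: tr(a b^2 a^-1 b a b) = tr(b a b a b^2) tr(a) - tr(b a b a b^2 a)   [inverse elimination on a] = x*y^2*z^2 - x^2*y*z - y*z^3 - x*y^2 + 2*y*z + x
tr(b a b^-1 a b^2 a^-1) = tr(a b^2 a^-1 b a) tr(b) - tr(a b^2 a^-1 b a b)   [inverse elimination on b] = x^2*y^3*z - x^3*y^2 - x*y^4 - 2*x*y^2*z^2 + x^2*y*z + y^3*z + y*z^3 + 4*x*y^2 - 3*y*z - x
tr(b a b^-1 a b^2) = tr(a b^3 a) tr(b) - tr(a b^3 a b)   [inverse elimination on b] = x*y^3*z - x^2*y^2 - y^4 - y^2*z^2 + 4*y^2 + z^2 - 2
tr(a b^2 a^-2 b a b^-1) = tr(b a b^-1 a b^2 a^-1) tr(a) - tr(b a b^-1 a b^2)   [inverse elimination on a] = x^3*y^3*z - x^4*y^2 - x^2*y^4 - 2*x^2*y^2*z^2 + x^3*y*z + x*y*z^3 + 5*x^2*y^2 + y^4 + y^2*z^2 - 3*x*y*z - x^2 - 4*y^2 - z^2 + 2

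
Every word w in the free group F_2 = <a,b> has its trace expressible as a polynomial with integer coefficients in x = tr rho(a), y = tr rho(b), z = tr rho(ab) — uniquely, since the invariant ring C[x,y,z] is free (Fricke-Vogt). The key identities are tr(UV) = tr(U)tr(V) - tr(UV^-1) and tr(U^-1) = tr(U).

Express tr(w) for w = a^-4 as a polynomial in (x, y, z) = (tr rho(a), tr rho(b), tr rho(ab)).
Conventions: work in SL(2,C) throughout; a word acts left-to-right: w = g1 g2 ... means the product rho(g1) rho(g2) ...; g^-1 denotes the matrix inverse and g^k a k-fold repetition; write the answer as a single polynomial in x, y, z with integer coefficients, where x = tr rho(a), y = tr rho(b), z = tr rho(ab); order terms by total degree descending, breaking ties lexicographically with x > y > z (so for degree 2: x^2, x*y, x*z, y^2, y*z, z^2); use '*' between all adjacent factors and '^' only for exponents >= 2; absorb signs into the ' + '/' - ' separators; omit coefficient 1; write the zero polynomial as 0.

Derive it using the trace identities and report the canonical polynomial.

trace(a^-1) = trace(a) = x
trace(a^-2) = trace(a^-1)*trace(a) - trace(1)   [inverse elimination on a] = x^2 - 2
trace(a^-3) = trace(a^-2)*trace(a) - trace(a^-1)   [inverse elimination on a] = x^3 - 3*x
trace(a^-4) = trace(a^-3)*trace(a) - trace(a^-2)   [inverse elimination on a] = x^4 - 4*x^2 + 2

x^4 - 4*x^2 + 2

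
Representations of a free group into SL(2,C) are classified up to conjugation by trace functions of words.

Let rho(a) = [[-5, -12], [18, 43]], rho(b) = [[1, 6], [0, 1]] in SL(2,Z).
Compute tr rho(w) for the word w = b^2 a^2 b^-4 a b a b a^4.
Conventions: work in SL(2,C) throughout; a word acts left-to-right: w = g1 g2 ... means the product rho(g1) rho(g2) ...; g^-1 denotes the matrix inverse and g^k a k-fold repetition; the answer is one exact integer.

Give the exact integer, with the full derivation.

-4440336795241198

rho(b) = [[1, 6], [0, 1]]
... * rho(b) = [[1, 6], [0, 1]]  ->  [[1, 12], [0, 1]]
... * rho(a) = [[-5, -12], [18, 43]]  ->  [[211, 504], [18, 43]]
... * rho(a) = [[-5, -12], [18, 43]]  ->  [[8017, 19140], [684, 1633]]
... * rho(b^-1) = [[1, -6], [0, 1]]  ->  [[8017, -28962], [684, -2471]]
... * rho(b^-1) = [[1, -6], [0, 1]]  ->  [[8017, -77064], [684, -6575]]
... * rho(b^-1) = [[1, -6], [0, 1]]  ->  [[8017, -125166], [684, -10679]]
... * rho(b^-1) = [[1, -6], [0, 1]]  ->  [[8017, -173268], [684, -14783]]
... * rho(a) = [[-5, -12], [18, 43]]  ->  [[-3158909, -7546728], [-269514, -643877]]
... * rho(b) = [[1, 6], [0, 1]]  ->  [[-3158909, -26500182], [-269514, -2260961]]
... * rho(a) = [[-5, -12], [18, 43]]  ->  [[-461208731, -1101600918], [-39349728, -93987155]]
... * rho(b) = [[1, 6], [0, 1]]  ->  [[-461208731, -3868853304], [-39349728, -330085523]]
... * rho(a) = [[-5, -12], [18, 43]]  ->  [[-67333315817, -160826187300], [-5744790774, -13721480753]]
... * rho(a) = [[-5, -12], [18, 43]]  ->  [[-2558204792315, -6107526264096], [-218262699684, -521086183091]]
... * rho(a) = [[-5, -12], [18, 43]]  ->  [[-97144448792153, -231925171848348], [-8288237797218, -19787553476705]]
... * rho(a) = [[-5, -12], [18, 43]]  ->  [[-3688930849309499, -8807049003973128], [-314734773594600, -751405945931699]]
tr = -3688930849309499 + -751405945931699 = -4440336795241198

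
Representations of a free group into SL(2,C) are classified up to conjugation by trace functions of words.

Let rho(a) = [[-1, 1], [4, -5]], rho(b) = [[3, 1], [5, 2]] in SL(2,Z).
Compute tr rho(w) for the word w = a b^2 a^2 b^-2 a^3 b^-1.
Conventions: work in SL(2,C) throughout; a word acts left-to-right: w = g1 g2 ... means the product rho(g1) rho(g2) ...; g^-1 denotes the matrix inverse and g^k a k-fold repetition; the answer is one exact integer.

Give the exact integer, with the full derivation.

6386695

rho(a) = [[-1, 1], [4, -5]]
... * rho(b) = [[3, 1], [5, 2]]  ->  [[2, 1], [-13, -6]]
... * rho(b) = [[3, 1], [5, 2]]  ->  [[11, 4], [-69, -25]]
... * rho(a) = [[-1, 1], [4, -5]]  ->  [[5, -9], [-31, 56]]
... * rho(a) = [[-1, 1], [4, -5]]  ->  [[-41, 50], [255, -311]]
... * rho(b^-1) = [[2, -1], [-5, 3]]  ->  [[-332, 191], [2065, -1188]]
... * rho(b^-1) = [[2, -1], [-5, 3]]  ->  [[-1619, 905], [10070, -5629]]
... * rho(a) = [[-1, 1], [4, -5]]  ->  [[5239, -6144], [-32586, 38215]]
... * rho(a) = [[-1, 1], [4, -5]]  ->  [[-29815, 35959], [185446, -223661]]
... * rho(a) = [[-1, 1], [4, -5]]  ->  [[173651, -209610], [-1080090, 1303751]]
... * rho(b^-1) = [[2, -1], [-5, 3]]  ->  [[1395352, -802481], [-8678935, 4991343]]
tr = 1395352 + 4991343 = 6386695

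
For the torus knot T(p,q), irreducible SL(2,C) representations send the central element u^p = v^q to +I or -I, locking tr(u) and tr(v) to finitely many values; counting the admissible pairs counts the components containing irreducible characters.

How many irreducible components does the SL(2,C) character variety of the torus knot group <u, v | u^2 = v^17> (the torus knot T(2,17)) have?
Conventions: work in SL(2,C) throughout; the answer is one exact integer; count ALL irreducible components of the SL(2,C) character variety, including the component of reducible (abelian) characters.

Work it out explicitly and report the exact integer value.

9

Gamma = < u, v | u^2 = v^17 > (torus knot T(2,17)); the central element u^2 = v^17 acts as +I or -I in any irreducible SL(2,C) representation.
On an irreducible component, tr(u) is locked at 2*cos(pi*alpha/2) for some alpha in 1..1, and tr(v) at 2*cos(pi*beta/17) for some beta in 1..16.
u^2 = (-1)^alpha I and v^17 = (-1)^beta I must agree, so alpha and beta have equal parity.
Enumerate parity-matched pairs: 1*8 odd-odd plus 0*8 even-even gives 8.
components with irreducible characters: 8; plus the single component of reducible (abelian) characters: total 9.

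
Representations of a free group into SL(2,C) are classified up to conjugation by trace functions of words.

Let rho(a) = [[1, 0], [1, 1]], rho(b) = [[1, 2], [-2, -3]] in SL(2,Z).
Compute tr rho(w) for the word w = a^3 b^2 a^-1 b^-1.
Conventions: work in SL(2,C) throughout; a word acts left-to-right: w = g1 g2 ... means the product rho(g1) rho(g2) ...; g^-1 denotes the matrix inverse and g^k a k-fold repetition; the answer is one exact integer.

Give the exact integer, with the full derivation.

-22

rho(a) = [[1, 0], [1, 1]]
... * rho(a) = [[1, 0], [1, 1]]  ->  [[1, 0], [2, 1]]
... * rho(a) = [[1, 0], [1, 1]]  ->  [[1, 0], [3, 1]]
... * rho(b) = [[1, 2], [-2, -3]]  ->  [[1, 2], [1, 3]]
... * rho(b) = [[1, 2], [-2, -3]]  ->  [[-3, -4], [-5, -7]]
... * rho(a^-1) = [[1, 0], [-1, 1]]  ->  [[1, -4], [2, -7]]
... * rho(b^-1) = [[-3, -2], [2, 1]]  ->  [[-11, -6], [-20, -11]]
tr = -11 + -11 = -22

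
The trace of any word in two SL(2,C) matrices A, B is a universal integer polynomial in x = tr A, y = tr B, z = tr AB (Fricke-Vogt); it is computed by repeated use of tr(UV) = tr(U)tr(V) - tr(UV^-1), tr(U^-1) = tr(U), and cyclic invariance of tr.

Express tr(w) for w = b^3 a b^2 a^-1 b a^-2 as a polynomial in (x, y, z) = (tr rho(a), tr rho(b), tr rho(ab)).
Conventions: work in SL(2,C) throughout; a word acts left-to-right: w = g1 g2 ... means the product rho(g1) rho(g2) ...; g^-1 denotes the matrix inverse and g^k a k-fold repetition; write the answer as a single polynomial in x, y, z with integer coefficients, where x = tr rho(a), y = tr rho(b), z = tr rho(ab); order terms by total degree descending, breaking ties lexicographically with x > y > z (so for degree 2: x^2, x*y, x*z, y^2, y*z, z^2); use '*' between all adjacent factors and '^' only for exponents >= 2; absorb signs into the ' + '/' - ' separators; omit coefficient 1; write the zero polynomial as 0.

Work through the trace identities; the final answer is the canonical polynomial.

trace(b a b) = trace(b) * trace(a b) - trace(a)  (reduce the b square) = y*z - x
next, trace(a b^3) = trace(b) * trace(b a b) - trace(b a)  (reduce the b square) = y^2*z - x*y - z
trace(b^3 a b) = trace(b) * trace(a b^3) - trace(a b^2)  (reduce the b square) = y^3*z - x*y^2 - 2*y*z + x
trace(a b^5) = trace(b) * trace(b^3 a b) - trace(b^3 a)  (reduce the b square) = y^4*z - x*y^3 - 3*y^2*z + 2*x*y + z
trace(b^3 a b^3) = trace(b) * trace(a b^5) - trace(a b^4)  (reduce the b square) = y^5*z - x*y^4 - 4*y^3*z + 3*x*y^2 + 3*y*z - x
trace(a b a b) = trace(a b) * trace(a b) - trace(1)  (split on a) = z^2 - 2
next, trace(a b a) = trace(a) * trace(b a) - trace(b)  (reduce the a square) = x*z - y
and trace(a b^2 a b) = trace(b) * trace(a b a b) - trace(a b a)  (reduce the b square) = y*z^2 - x*z - y
trace(a^2) = trace(a) * trace(a) - trace(1)  (reduce the a square) = x^2 - 2
trace(a b^2 a) = trace(b) * trace(a^2 b) - trace(a^2)  (reduce the b square) = x*y*z - x^2 - y^2 + 2
next, trace(a b^2 a b^2) = trace(b) * trace(a b^2 a b) - trace(a b^2 a)  (reduce the b square) = y^2*z^2 - 2*x*y*z + x^2 - 2
next, trace(a b^3 a b^2) = trace(b) * trace(a b^2 a b^2) - trace(a b^2 a b)  (reduce the b square) = y^3*z^2 - 2*x*y^2*z + x^2*y - y*z^2 + x*z - y
trace(a b^3 a b) = trace(b) * trace(a b a b^2) - trace(a b a b)  (reduce the b square) = y^2*z^2 - x*y*z - y^2 - z^2 + 2
and trace(b^3 a b^3 a) = trace(b) * trace(a b^3 a b^2) - trace(a b^3 a b)  (reduce the b square) = y^4*z^2 - 2*x*y^3*z + x^2*y^2 - 2*y^2*z^2 + 2*x*y*z + z^2 - 2
trace(b^3 a b^3 a^-1) = trace(b^3 a b^3) * trace(a) - trace(b^3 a b^3 a)  (eliminate a^-1) = x*y^5*z - x^2*y^4 - y^4*z^2 - 2*x*y^3*z + 2*x^2*y^2 + 2*y^2*z^2 + x*y*z - x^2 - z^2 + 2
trace(b a^-2 b^3 a b^2) = trace(b^3 a b^3 a^-1) * trace(a) - trace(b^3 a b^3)  (eliminate a^-1) = x^2*y^5*z - x^3*y^4 - x*y^4*z^2 - 2*x^2*y^3*z - y^5*z + 2*x^3*y^2 + x*y^4 + 2*x*y^2*z^2 + x^2*y*z + 4*y^3*z - x^3 - 3*x*y^2 - x*z^2 - 3*y*z + 3*x
next, trace(b^3 a b^2 a b) = trace(b) * trace(a b^2 a b^3) - trace(a b^2 a b^2)  (reduce the b square) = y^4*z^2 - 2*x*y^3*z + x^2*y^2 - 2*y^2*z^2 + 3*x*y*z - x^2 - y^2 + 2
trace(a b a b a b) = trace(a b a b) * trace(a b) - trace(b a)  (split on a) = z^3 - 3*z
trace(a b a b a) = trace(a) * trace(b a b a) - trace(b a b)  (reduce the a square) = x*z^2 - y*z - x
trace(a b^2 a b a b) = trace(b) * trace(a b a b a b) - trace(a b a b a)  (reduce the b square) = y*z^3 - x*z^2 - 2*y*z + x
trace(a b^2 a b a) = trace(a) * trace(b^2 a b a) - trace(b^2 a b)  (reduce the a square) = x*y*z^2 - x^2*z - y^2*z + z
trace(b a b^2 a b a b) = trace(b) * trace(a b^2 a b a b) - trace(a b^2 a b a)  (reduce the b square) = y^2*z^3 - 2*x*y*z^2 + x^2*z - y^2*z + x*y - z
and trace(b^3 a b^2 a b a) = trace(b) * trace(b a b^2 a b a b) - trace(b a b^2 a b a)  (reduce the b square) = y^3*z^3 - 2*x*y^2*z^2 + x^2*y*z - y^3*z - y*z^3 + x*y^2 + x*z^2 + y*z - x
trace(b^3 a b^2 a b a^-1) = trace(b^3 a b^2 a b) * trace(a) - trace(b^3 a b^2 a b a)  (eliminate a^-1) = x*y^4*z^2 - 2*x^2*y^3*z - y^3*z^3 + x^3*y^2 + 2*x^2*y*z + y^3*z + y*z^3 - x^3 - 2*x*y^2 - x*z^2 - y*z + 3*x
trace(b a^-2 b^3 a b^2 a) = trace(b^3 a b^2 a b a^-1) * trace(a) - trace(b^3 a b^2 a b)  (eliminate a^-1) = x^2*y^4*z^2 - 2*x^3*y^3*z - x*y^3*z^3 + x^4*y^2 - y^4*z^2 + 2*x^3*y*z + 3*x*y^3*z + x*y*z^3 - x^4 - 3*x^2*y^2 - x^2*z^2 + 2*y^2*z^2 - 4*x*y*z + 4*x^2 + y^2 - 2
trace(b^3 a b^2 a^-1 b a^-2) = trace(b a^-2 b^3 a b^2) * trace(a) - trace(b a^-2 b^3 a b^2 a)  (eliminate a^-1) = x^3*y^5*z - x^4*y^4 - 2*x^2*y^4*z^2 - x*y^5*z + x*y^3*z^3 + x^4*y^2 + x^2*y^4 + 2*x^2*y^2*z^2 + y^4*z^2 - x^3*y*z + x*y^3*z - x*y*z^3 - 2*y^2*z^2 + x*y*z - x^2 - y^2 + 2

x^3*y^5*z - x^4*y^4 - 2*x^2*y^4*z^2 - x*y^5*z + x*y^3*z^3 + x^4*y^2 + x^2*y^4 + 2*x^2*y^2*z^2 + y^4*z^2 - x^3*y*z + x*y^3*z - x*y*z^3 - 2*y^2*z^2 + x*y*z - x^2 - y^2 + 2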